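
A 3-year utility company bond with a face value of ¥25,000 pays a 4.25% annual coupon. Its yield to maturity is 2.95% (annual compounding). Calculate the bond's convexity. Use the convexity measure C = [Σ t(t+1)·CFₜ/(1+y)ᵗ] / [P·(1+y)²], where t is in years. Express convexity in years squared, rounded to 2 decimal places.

With y = 0.0295:
  t   CF        PV=CF/(1+0.0295)^t    t·PV        t(t+1)·PV
  1     1,062.50     1,032.0544     1,032.0544       2,064.1088
  2     1,062.50     1,002.4812     2,004.9624       6,014.8872
  3    26,062.50    23,885.6475    71,656.9426     286,627.7704
  Σ                 25,920.1831    74,693.9594     294,706.7664
P = 25,920.1831.
Convexity = Σ t(t+1)·PV / [P·(1+y)²] = 294,706.7664 / (25,920.1831 × 1.059870) = 10.72752.

10.73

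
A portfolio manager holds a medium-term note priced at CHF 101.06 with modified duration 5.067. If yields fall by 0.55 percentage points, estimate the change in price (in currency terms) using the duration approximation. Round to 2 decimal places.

+CHF 2.82

Duration approximation: ΔP/P ≈ -D_mod · Δy = -5.067 × (-0.0055) = +0.0278685.
ΔP ≈ 101.06 × (+0.0278685) = +2.81639061.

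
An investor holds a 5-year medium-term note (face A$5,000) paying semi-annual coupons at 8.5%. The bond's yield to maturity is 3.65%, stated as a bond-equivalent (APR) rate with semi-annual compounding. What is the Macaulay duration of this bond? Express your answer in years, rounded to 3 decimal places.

4.266 years

Periodic yield y = 0.01825. Discount each cash flow and weight by its period:
  t   CF        PV=CF/(1+0.01825)^t    t·PV
  1       212.50       208.6914       208.6914
  2       212.50       204.9510       409.9021
  3       212.50       201.2777       603.8331
  4       212.50       197.6702       790.6809
  5       212.50       194.1274       970.6370
  6       212.50       190.6481     1,143.8884
  7       212.50       187.2311     1,310.6177
  8       212.50       183.8754     1,471.0030
  9       212.50       180.5798     1,625.2182
  10    5,212.50     4,350.1264    43,501.2644
  Σ                  6,099.1785    52,035.7363
Price P = Σ PV = 6,099.1785.
Macaulay duration = Σ(t·PV) / P = 52,035.7363 / 6,099.1785 = 8.53160 half-year periods.
In years: 8.53160 / 2 = 4.26580 years.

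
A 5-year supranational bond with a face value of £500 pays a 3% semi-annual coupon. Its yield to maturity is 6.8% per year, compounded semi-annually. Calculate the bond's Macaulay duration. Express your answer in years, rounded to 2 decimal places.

4.64 years

Periodic yield y = 0.034. Discount each cash flow and weight by its period:
  t   CF        PV=CF/(1+0.034)^t    t·PV
  1         7.50         7.2534         7.2534
  2         7.50         7.0149        14.0298
  3         7.50         6.7842        20.3526
  4         7.50         6.5611        26.2445
  5         7.50         6.3454        31.7270
  6         7.50         6.1367        36.8205
  7         7.50         5.9350        41.5447
  8         7.50         5.7398        45.9184
  9         7.50         5.5511        49.9596
  10      507.50       363.2709     3,632.7094
  Σ                    420.5925     3,906.5599
Price P = Σ PV = 420.5925.
Macaulay duration = Σ(t·PV) / P = 3,906.5599 / 420.5925 = 9.28823 half-year periods.
In years: 9.28823 / 2 = 4.64411 years.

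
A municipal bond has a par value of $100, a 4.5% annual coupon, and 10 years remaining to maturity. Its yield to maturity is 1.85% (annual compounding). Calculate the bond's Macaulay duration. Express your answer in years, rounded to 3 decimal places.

8.472 years

Periodic yield y = 0.0185. Discount each cash flow and weight by its year:
  t   CF        PV=CF/(1+0.0185)^t    t·PV
  1         4.50         4.4183         4.4183
  2         4.50         4.3380         8.6760
  3         4.50         4.2592        12.7776
  4         4.50         4.1818        16.7274
  5         4.50         4.1059        20.5295
  6         4.50         4.0313        24.1879
  7         4.50         3.9581        27.7066
  8         4.50         3.8862        31.0895
  9         4.50         3.8156        34.3404
  10      104.50        86.9973       869.9734
  Σ                    123.9918     1,050.4266
Price P = Σ PV = 123.9918.
Macaulay duration = Σ(t·PV) / P = 1,050.4266 / 123.9918 = 8.47175 years.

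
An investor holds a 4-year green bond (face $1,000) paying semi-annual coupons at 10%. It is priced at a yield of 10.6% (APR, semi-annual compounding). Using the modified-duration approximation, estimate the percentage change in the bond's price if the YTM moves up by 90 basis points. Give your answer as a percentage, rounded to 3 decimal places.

Periodic yield y = 0.053. Modified duration first:
  t   CF        PV=CF/(1+0.053)^t    t·PV
  1        50.00        47.4834        47.4834
  2        50.00        45.0934        90.1869
  3        50.00        42.8238       128.4713
  4        50.00        40.6683       162.6734
  5        50.00        38.6214       193.1071
  6        50.00        36.6775       220.0650
  7        50.00        34.8314       243.8201
  8     1,050.00       694.6441     5,557.1525
  Σ                    980.8433     6,642.9596
P = 980.8433; D_Mac = 6.77270 half-year periods = 3.38635 yrs; D_mod = 3.38635/(1+0.053) = 3.21591 yrs.
ΔP/P ≈ -D_mod · Δy = -3.21591 × (+0.009) = -0.028943 = -2.8943%.

-2.894%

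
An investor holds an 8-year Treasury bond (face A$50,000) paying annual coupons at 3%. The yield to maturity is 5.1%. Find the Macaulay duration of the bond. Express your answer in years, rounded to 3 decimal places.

Periodic yield y = 0.051. Discount each cash flow and weight by its year:
  t   CF        PV=CF/(1+0.051)^t    t·PV
  1     1,500.00     1,427.2122     1,427.2122
  2     1,500.00     1,357.9564     2,715.9128
  3     1,500.00     1,292.0613     3,876.1838
  4     1,500.00     1,229.3637     4,917.4549
  5     1,500.00     1,169.7086     5,848.5429
  6     1,500.00     1,112.9482     6,677.6894
  7     1,500.00     1,058.9422     7,412.5952
  8    51,500.00    34,592.7829   276,742.2629
  Σ                 43,240.9754   309,617.8542
Price P = Σ PV = 43,240.9754.
Macaulay duration = Σ(t·PV) / P = 309,617.8542 / 43,240.9754 = 7.16029 years.

7.160 years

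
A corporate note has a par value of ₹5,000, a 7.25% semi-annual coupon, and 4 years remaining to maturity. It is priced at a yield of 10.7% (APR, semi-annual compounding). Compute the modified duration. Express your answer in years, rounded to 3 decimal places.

Periodic yield y = 0.0535. First find Macaulay duration:
  t   CF        PV=CF/(1+0.0535)^t    t·PV
  1       181.25       172.0456       172.0456
  2       181.25       163.3086       326.6171
  3       181.25       155.0152       465.0457
  4       181.25       147.1431       588.5723
  5       181.25       139.6707       698.3535
  6       181.25       132.5778       795.4667
  7       181.25       125.8451       880.9155
  8     5,181.25     3,414.7446    27,317.9569
  Σ                  4,450.3506    31,244.9734
P = 4,450.3506; Macaulay duration = 31,244.9734 / 4,450.3506 = 7.02079 half-year periods = 3.51039 years.
Modified duration = D_Mac / (1 + y) = 3.51039 / 1.0535 = 3.33213 years.

3.332 years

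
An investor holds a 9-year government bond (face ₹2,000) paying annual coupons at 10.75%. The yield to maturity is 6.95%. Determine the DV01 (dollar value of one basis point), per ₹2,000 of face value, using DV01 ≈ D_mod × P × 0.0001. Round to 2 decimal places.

Periodic yield y = 0.0695.
  t   CF        PV=CF/(1+0.0695)^t    t·PV
  1       215.00       201.0285       201.0285
  2       215.00       187.9650       375.9299
  3       215.00       175.7503       527.2509
  4       215.00       164.3294       657.3177
  5       215.00       153.6507       768.2535
  6       215.00       143.6659       861.9955
  7       215.00       134.3300       940.3098
  8       215.00       125.6007     1,004.8058
  9     2,215.00     1,209.8921    10,889.0286
  Σ                  2,496.2126    16,225.9202
P = 2,496.2126; D_Mac = 6.50022 yrs; D_mod = 6.07781 yrs.
DV01 ≈ 6.07781 × 2,496.2126 × 0.0001 = 1.517150.

₹1.52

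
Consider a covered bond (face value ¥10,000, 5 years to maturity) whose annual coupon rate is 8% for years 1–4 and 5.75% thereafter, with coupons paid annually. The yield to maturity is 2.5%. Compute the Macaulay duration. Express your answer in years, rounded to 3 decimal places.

4.384 years

Periodic yield y = 0.025. Discount each cash flow and weight by its year:
  t   CF        PV=CF/(1+0.025)^t    t·PV
  1       800.00       780.4878       780.4878
  2       800.00       761.4515     1,522.9030
  3       800.00       742.8795     2,228.6386
  4       800.00       724.7605     2,899.0421
  5    10,575.00     9,346.7591    46,733.7955
  Σ                 12,356.3385    54,164.8669
Price P = Σ PV = 12,356.3385.
Macaulay duration = Σ(t·PV) / P = 54,164.8669 / 12,356.3385 = 4.38357 years.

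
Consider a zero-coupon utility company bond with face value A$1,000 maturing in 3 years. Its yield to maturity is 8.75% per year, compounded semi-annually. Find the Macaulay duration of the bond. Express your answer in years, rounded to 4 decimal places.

A zero-coupon bond has a single cash flow at maturity, so its Macaulay duration equals its maturity: 3 years.
(Equivalently: 6 semi-annual periods ÷ 2 = 3 years.)

3.0000 years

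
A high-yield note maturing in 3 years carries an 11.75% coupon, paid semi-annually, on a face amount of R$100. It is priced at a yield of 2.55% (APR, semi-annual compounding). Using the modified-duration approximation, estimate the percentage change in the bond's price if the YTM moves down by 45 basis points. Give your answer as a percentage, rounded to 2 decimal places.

Periodic yield y = 0.01275. Modified duration first:
  t   CF        PV=CF/(1+0.01275)^t    t·PV
  1        5.875         5.8010         5.8010
  2        5.875         5.7280        11.4560
  3        5.875         5.6559        16.9677
  4        5.875         5.5847        22.3387
  5        5.875         5.5144        27.5719
  6      105.875        98.1251       588.7503
  Σ                    126.4091       672.8857
P = 126.4091; D_Mac = 5.32308 half-year periods = 2.66154 yrs; D_mod = 2.66154/(1+0.01275) = 2.62803 yrs.
ΔP/P ≈ -D_mod · Δy = -2.62803 × (-0.0045) = +0.011826 = +1.1826%.

+1.18%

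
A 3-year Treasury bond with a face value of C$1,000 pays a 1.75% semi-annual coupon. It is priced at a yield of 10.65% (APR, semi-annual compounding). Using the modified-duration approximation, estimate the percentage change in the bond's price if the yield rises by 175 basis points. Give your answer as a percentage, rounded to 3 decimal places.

-4.860%

Periodic yield y = 0.05325. Modified duration first:
  t   CF        PV=CF/(1+0.05325)^t    t·PV
  1         8.75         8.3076         8.3076
  2         8.75         7.8876        15.7752
  3         8.75         7.4888        22.4665
  4         8.75         7.1102        28.4408
  5         8.75         6.7507        33.7536
  6     1,008.75       738.9154     4,433.4926
  Σ                    776.4604     4,542.2364
P = 776.4604; D_Mac = 5.84993 half-year periods = 2.92496 yrs; D_mod = 2.92496/(1+0.05325) = 2.77708 yrs.
ΔP/P ≈ -D_mod · Δy = -2.77708 × (+0.0175) = -0.048599 = -4.8599%.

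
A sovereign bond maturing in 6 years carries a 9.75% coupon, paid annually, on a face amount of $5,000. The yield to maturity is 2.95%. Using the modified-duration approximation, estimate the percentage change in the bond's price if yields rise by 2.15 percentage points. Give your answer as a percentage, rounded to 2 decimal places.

-10.44%

Periodic yield y = 0.0295. Modified duration first:
  t   CF        PV=CF/(1+0.0295)^t    t·PV
  1       487.50       473.5308       473.5308
  2       487.50       459.9620       919.9239
  3       487.50       446.7819     1,340.3457
  4       487.50       433.9795     1,735.9180
  5       487.50       421.5440     2,107.7198
  6     5,487.50     4,609.1031    27,654.6189
  Σ                  6,844.9013    34,232.0571
P = 6,844.9013; D_Mac = 5.00110 yrs; D_mod = 5.00110/(1+0.0295) = 4.85780 yrs.
ΔP/P ≈ -D_mod · Δy = -4.85780 × (+0.0215) = -0.104443 = -10.4443%.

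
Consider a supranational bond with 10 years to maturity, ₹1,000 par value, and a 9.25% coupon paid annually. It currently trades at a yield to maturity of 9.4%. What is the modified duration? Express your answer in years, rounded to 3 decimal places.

Periodic yield y = 0.094. First find Macaulay duration:
  t   CF        PV=CF/(1+0.094)^t    t·PV
  1        92.50        84.5521        84.5521
  2        92.50        77.2871       154.5742
  3        92.50        70.6464       211.9391
  4        92.50        64.5762       258.3048
  5        92.50        59.0276       295.1380
  6        92.50        53.9558       323.7345
  7        92.50        49.3197       345.2379
  8        92.50        45.0820       360.6560
  9        92.50        41.2084       370.8757
  10    1,092.50       444.8855     4,448.8547
  Σ                    990.5407     6,853.8671
P = 990.5407; Macaulay duration = 6,853.8671 / 990.5407 = 6.91932 years.
Modified duration = D_Mac / (1 + y) = 6.91932 / 1.094 = 6.32479 years.

6.325 years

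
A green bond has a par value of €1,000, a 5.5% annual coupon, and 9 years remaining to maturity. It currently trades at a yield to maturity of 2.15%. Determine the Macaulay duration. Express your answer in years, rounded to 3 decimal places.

Periodic yield y = 0.0215. Discount each cash flow and weight by its year:
  t   CF        PV=CF/(1+0.0215)^t    t·PV
  1        55.00        53.8424        53.8424
  2        55.00        52.7091       105.4183
  3        55.00        51.5997       154.7992
  4        55.00        50.5137       202.0548
  5        55.00        49.4505       247.2526
  6        55.00        48.4097       290.4582
  7        55.00        47.3908       331.7356
  8        55.00        46.3933       371.1468
  9     1,055.00       871.1784     7,840.6060
  Σ                  1,271.4878     9,597.3140
Price P = Σ PV = 1,271.4878.
Macaulay duration = Σ(t·PV) / P = 9,597.3140 / 1,271.4878 = 7.54810 years.

7.548 years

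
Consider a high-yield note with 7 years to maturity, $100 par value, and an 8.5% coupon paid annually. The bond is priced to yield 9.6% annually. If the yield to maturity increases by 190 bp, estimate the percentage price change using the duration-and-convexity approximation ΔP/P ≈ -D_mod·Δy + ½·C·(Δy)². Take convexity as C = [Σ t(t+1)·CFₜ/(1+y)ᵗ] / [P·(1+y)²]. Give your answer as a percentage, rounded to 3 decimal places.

-8.942%

With y = 0.096:
  t   CF        PV=CF/(1+0.096)^t    t·PV        t(t+1)·PV
  1         8.50         7.7555         7.7555          15.5109
  2         8.50         7.0762        14.1523          42.4570
  3         8.50         6.4564        19.3691          77.4762
  4         8.50         5.8908        23.5633         117.8167
  5         8.50         5.3748        26.8742         161.2454
  6         8.50         4.9041        29.4243         205.9704
  7       108.50        57.1157       399.8102       3,198.4818
  Σ                     94.5735       520.9490       3,818.9585
P = 94.5735; D_Mac = 5.50840 yrs; D_mod = 5.02592 yrs; C = 33.61665.
Duration effect: -5.02592 × (+0.019) = -0.095492
Convexity effect: 0.5 × 33.61665 × (0.019)² = +0.0060678
ΔP/P ≈ -0.095492 + 0.0060678 = -0.089425 = -8.9425%.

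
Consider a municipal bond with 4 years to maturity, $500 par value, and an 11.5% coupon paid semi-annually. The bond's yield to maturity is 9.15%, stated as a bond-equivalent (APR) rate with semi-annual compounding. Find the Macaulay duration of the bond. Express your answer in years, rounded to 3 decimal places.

3.345 years

Periodic yield y = 0.04575. Discount each cash flow and weight by its period:
  t   CF        PV=CF/(1+0.04575)^t    t·PV
  1        28.75        27.4922        27.4922
  2        28.75        26.2895        52.5790
  3        28.75        25.1394        75.4181
  4        28.75        24.0396        96.1582
  5        28.75        22.9879       114.9393
  6        28.75        21.9822       131.8930
  7        28.75        21.0205       147.1434
  8       528.75       369.6812     2,957.4498
  Σ                    538.6324     3,603.0730
Price P = Σ PV = 538.6324.
Macaulay duration = Σ(t·PV) / P = 3,603.0730 / 538.6324 = 6.68930 half-year periods.
In years: 6.68930 / 2 = 3.34465 years.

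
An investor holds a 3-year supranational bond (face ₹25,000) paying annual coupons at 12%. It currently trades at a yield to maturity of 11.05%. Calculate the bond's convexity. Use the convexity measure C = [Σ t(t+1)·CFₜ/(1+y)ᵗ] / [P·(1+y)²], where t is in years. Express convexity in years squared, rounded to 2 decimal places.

8.41

With y = 0.1105:
  t   CF        PV=CF/(1+0.1105)^t    t·PV        t(t+1)·PV
  1     3,000.00     2,701.4858     2,701.4858       5,402.9716
  2     3,000.00     2,432.6752     4,865.3504      14,596.0512
  3    28,000.00    20,445.7169    61,337.1506     245,348.6026
  Σ                 25,579.8779    68,903.9869     265,347.6255
P = 25,579.8779.
Convexity = Σ t(t+1)·PV / [P·(1+y)²] = 265,347.6255 / (25,579.8779 × 1.233210) = 8.41162.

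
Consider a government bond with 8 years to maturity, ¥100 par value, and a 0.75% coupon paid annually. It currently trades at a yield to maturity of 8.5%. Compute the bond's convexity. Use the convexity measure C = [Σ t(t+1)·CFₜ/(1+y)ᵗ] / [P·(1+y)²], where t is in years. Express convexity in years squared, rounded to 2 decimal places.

58.21

With y = 0.085:
  t   CF        PV=CF/(1+0.085)^t    t·PV        t(t+1)·PV
  1         0.75         0.6912         0.6912           1.3825
  2         0.75         0.6371         1.2742           3.8225
  3         0.75         0.5872         1.7615           7.0462
  4         0.75         0.5412         2.1647          10.8236
  5         0.75         0.4988         2.4939          14.9635
  6         0.75         0.4597         2.7583          19.3078
  7         0.75         0.4237         2.9659          23.7269
  8       100.75        52.4574       419.6596       3,776.9362
  Σ                     56.2963       433.7693       3,858.0092
P = 56.2963.
Convexity = Σ t(t+1)·PV / [P·(1+y)²] = 3,858.0092 / (56.2963 × 1.177225) = 58.21350.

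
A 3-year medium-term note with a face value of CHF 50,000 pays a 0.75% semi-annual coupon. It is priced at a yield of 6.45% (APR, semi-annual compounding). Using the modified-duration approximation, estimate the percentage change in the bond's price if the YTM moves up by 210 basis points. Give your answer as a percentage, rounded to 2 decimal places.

-6.04%

Periodic yield y = 0.03225. Modified duration first:
  t   CF        PV=CF/(1+0.03225)^t    t·PV
  1       187.50       181.6420       181.6420
  2       187.50       175.9671       351.9342
  3       187.50       170.4695       511.4084
  4       187.50       165.1436       660.5743
  5       187.50       159.9841       799.9205
  6    50,187.50    41,484.5337   248,907.2025
  Σ                 42,337.7400   251,412.6820
P = 42,337.7400; D_Mac = 5.93826 half-year periods = 2.96913 yrs; D_mod = 2.96913/(1+0.03225) = 2.87637 yrs.
ΔP/P ≈ -D_mod · Δy = -2.87637 × (+0.021) = -0.060404 = -6.0404%.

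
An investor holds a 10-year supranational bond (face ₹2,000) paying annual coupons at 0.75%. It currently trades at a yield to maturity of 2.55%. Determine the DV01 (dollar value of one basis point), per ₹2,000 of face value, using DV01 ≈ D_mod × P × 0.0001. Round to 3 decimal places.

Periodic yield y = 0.0255.
  t   CF        PV=CF/(1+0.0255)^t    t·PV
  1        15.00        14.6270        14.6270
  2        15.00        14.2633        28.5266
  3        15.00        13.9086        41.7259
  4        15.00        13.5628        54.2511
  5        15.00        13.2255        66.1276
  6        15.00        12.8967        77.3800
  7        15.00        12.5760        88.0318
  8        15.00        12.2633        98.1061
  9        15.00        11.9583       107.6249
  10    2,015.00     1,566.4567    15,664.5673
  Σ                  1,685.7382    16,240.9683
P = 1,685.7382; D_Mac = 9.63434 yrs; D_mod = 9.39477 yrs.
DV01 ≈ 9.39477 × 1,685.7382 × 0.0001 = 1.583712.

₹1.584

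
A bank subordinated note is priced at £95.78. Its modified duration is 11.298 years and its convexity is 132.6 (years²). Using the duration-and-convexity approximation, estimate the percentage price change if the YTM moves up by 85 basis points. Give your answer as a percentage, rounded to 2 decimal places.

-9.12%

Duration effect: -D_mod·Δy = -11.298 × (+0.0085) = -0.096033
Convexity effect: ½·C·(Δy)² = 0.5 × 132.6 × (0.0085)² = +0.004790175
ΔP/P ≈ -0.096033 + 0.004790175 = -0.091242825
= -9.1242825%.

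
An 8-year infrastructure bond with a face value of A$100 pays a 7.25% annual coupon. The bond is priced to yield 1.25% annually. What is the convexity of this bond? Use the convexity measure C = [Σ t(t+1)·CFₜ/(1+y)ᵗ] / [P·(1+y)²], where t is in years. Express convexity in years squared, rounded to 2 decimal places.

With y = 0.0125:
  t   CF        PV=CF/(1+0.0125)^t    t·PV        t(t+1)·PV
  1         7.25         7.1605         7.1605          14.3210
  2         7.25         7.0721        14.1442          42.4326
  3         7.25         6.9848        20.9543          83.8174
  4         7.25         6.8986        27.5942         137.9710
  5         7.25         6.8134        34.0669         204.4015
  6         7.25         6.7293        40.3756         282.6292
  7         7.25         6.6462        46.5233         372.1867
  8       107.25        97.1040       776.8319       6,991.4868
  Σ                    145.4087       967.6510       8,129.2462
P = 145.4087.
Convexity = Σ t(t+1)·PV / [P·(1+y)²] = 8,129.2462 / (145.4087 × 1.025156) = 54.53429.

54.53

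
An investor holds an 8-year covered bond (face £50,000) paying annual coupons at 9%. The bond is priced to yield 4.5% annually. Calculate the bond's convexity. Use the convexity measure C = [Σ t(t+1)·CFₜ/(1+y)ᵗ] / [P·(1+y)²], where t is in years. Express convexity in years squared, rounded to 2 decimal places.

With y = 0.045:
  t   CF        PV=CF/(1+0.045)^t    t·PV        t(t+1)·PV
  1     4,500.00     4,306.2201     4,306.2201       8,612.4402
  2     4,500.00     4,120.7848     8,241.5696      24,724.7087
  3     4,500.00     3,943.3347    11,830.0042      47,320.0166
  4     4,500.00     3,773.5260    15,094.1042      75,470.5209
  5     4,500.00     3,611.0297    18,055.1485     108,330.8913
  6     4,500.00     3,455.5308    20,733.1849     145,132.2945
  7     4,500.00     3,306.7281    23,147.0964     185,176.7713
  8    54,500.00    38,323.5894   306,588.7154   2,759,298.4382
  Σ                 64,840.7437   407,996.0433   3,354,066.0818
P = 64,840.7437.
Convexity = Σ t(t+1)·PV / [P·(1+y)²] = 3,354,066.0818 / (64,840.7437 × 1.092025) = 47.36865.

47.37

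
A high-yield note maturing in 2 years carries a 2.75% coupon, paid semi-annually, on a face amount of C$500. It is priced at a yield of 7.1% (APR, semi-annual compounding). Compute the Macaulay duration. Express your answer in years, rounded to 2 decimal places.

1.96 years

Periodic yield y = 0.0355. Discount each cash flow and weight by its period:
  t   CF        PV=CF/(1+0.0355)^t    t·PV
  1        6.875         6.6393         6.6393
  2        6.875         6.4117        12.8234
  3        6.875         6.1919        18.5756
  4      506.875       440.8598     1,763.4390
  Σ                    460.1026     1,801.4774
Price P = Σ PV = 460.1026.
Macaulay duration = Σ(t·PV) / P = 1,801.4774 / 460.1026 = 3.91538 half-year periods.
In years: 3.91538 / 2 = 1.95769 years.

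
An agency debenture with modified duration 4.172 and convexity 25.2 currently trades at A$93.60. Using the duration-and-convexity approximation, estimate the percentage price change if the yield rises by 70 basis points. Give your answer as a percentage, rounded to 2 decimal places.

-2.86%

Duration effect: -D_mod·Δy = -4.172 × (+0.007) = -0.029204
Convexity effect: ½·C·(Δy)² = 0.5 × 25.2 × (0.007)² = +0.0006174
ΔP/P ≈ -0.029204 + 0.0006174 = -0.0285866
= -2.85866%.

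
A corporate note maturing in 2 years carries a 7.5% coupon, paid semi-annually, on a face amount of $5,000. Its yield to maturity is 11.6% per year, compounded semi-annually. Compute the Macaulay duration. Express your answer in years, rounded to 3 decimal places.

Periodic yield y = 0.058. Discount each cash flow and weight by its period:
  t   CF        PV=CF/(1+0.058)^t    t·PV
  1       187.50       177.2212       177.2212
  2       187.50       167.5058       335.0117
  3       187.50       158.3231       474.9693
  4     5,187.50     4,140.1439    16,560.5757
  Σ                  4,643.1940    17,547.7778
Price P = Σ PV = 4,643.1940.
Macaulay duration = Σ(t·PV) / P = 17,547.7778 / 4,643.1940 = 3.77925 half-year periods.
In years: 3.77925 / 2 = 1.88962 years.

1.890 years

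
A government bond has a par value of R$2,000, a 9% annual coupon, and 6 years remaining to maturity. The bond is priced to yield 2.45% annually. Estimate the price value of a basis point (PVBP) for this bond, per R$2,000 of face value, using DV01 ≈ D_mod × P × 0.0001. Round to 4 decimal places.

Periodic yield y = 0.0245.
  t   CF        PV=CF/(1+0.0245)^t    t·PV
  1       180.00       175.6955       175.6955
  2       180.00       171.4939       342.9877
  3       180.00       167.3927       502.1782
  4       180.00       163.3897       653.5588
  5       180.00       159.4824       797.4119
  6     2,180.00     1,885.3184    11,311.9107
  Σ                  2,722.7726    13,783.7427
P = 2,722.7726; D_Mac = 5.06239 yrs; D_mod = 4.94133 yrs.
DV01 ≈ 4.94133 × 2,722.7726 × 0.0001 = 1.345412.

R$1.3454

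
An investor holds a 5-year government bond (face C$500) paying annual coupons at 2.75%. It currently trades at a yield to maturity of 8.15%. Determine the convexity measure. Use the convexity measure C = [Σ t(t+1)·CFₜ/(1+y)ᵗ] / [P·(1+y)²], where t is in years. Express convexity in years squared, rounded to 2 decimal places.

With y = 0.0815:
  t   CF        PV=CF/(1+0.0815)^t    t·PV        t(t+1)·PV
  1        13.75        12.7138        12.7138          25.4276
  2        13.75        11.7557        23.5115          70.5344
  3        13.75        10.8698        32.6095         130.4381
  4        13.75        10.0507        40.2028         201.0141
  5       513.75       347.2316     1,736.1579      10,416.9474
  Σ                    392.6217     1,845.1955      10,844.3616
P = 392.6217.
Convexity = Σ t(t+1)·PV / [P·(1+y)²] = 10,844.3616 / (392.6217 × 1.169642) = 23.61439.

23.61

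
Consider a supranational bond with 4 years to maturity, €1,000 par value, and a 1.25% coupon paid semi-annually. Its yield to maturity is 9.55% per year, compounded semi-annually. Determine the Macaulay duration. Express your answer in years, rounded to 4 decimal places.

3.8954 years

Periodic yield y = 0.04775. Discount each cash flow and weight by its period:
  t   CF        PV=CF/(1+0.04775)^t    t·PV
  1         6.25         5.9652         5.9652
  2         6.25         5.6933        11.3866
  3         6.25         5.4338        16.3015
  4         6.25         5.1862        20.7448
  5         6.25         4.9498        24.7492
  6         6.25         4.7243        28.3456
  7         6.25         4.5090        31.5627
  8     1,006.25       692.8585     5,542.8678
  Σ                    729.3201     5,681.9235
Price P = Σ PV = 729.3201.
Macaulay duration = Σ(t·PV) / P = 5,681.9235 / 729.3201 = 7.79071 half-year periods.
In years: 7.79071 / 2 = 3.89536 years.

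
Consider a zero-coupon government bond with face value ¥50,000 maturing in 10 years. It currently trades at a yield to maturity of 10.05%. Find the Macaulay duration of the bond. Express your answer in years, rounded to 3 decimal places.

10.000 years

A zero-coupon bond has a single cash flow at maturity, so its Macaulay duration equals its maturity: 10 years.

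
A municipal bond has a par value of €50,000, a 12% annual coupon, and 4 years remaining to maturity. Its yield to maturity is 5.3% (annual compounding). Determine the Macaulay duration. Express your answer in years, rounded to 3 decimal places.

3.465 years

Periodic yield y = 0.053. Discount each cash flow and weight by its year:
  t   CF        PV=CF/(1+0.053)^t    t·PV
  1     6,000.00     5,698.0057     5,698.0057
  2     6,000.00     5,411.2115    10,822.4230
  3     6,000.00     5,138.8523    15,416.5569
  4    56,000.00    45,548.5485   182,194.1942
  Σ                 61,796.6180   214,131.1798
Price P = Σ PV = 61,796.6180.
Macaulay duration = Σ(t·PV) / P = 214,131.1798 / 61,796.6180 = 3.46510 years.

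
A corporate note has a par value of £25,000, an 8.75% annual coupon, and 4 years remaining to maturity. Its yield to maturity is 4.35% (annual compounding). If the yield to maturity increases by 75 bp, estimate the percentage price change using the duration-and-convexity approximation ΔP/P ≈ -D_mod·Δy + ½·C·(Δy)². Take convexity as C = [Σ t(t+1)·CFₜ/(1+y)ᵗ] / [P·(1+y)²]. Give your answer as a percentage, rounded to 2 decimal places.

-2.53%

With y = 0.0435:
  t   CF        PV=CF/(1+0.0435)^t    t·PV        t(t+1)·PV
  1     2,187.50     2,096.3105     2,096.3105       4,192.6210
  2     2,187.50     2,008.9224     4,017.8447      12,053.5342
  3     2,187.50     1,925.1772     5,775.5315      23,102.1260
  4    27,187.50    22,929.7574    91,719.0298     458,595.1489
  Σ                 28,960.1675   103,608.7165     497,943.4301
P = 28,960.1675; D_Mac = 3.57763 yrs; D_mod = 3.42849 yrs; C = 15.79043.
Duration effect: -3.42849 × (+0.0075) = -0.025714
Convexity effect: 0.5 × 15.79043 × (0.0075)² = +0.0004441
ΔP/P ≈ -0.025714 + 0.0004441 = -0.025270 = -2.5270%.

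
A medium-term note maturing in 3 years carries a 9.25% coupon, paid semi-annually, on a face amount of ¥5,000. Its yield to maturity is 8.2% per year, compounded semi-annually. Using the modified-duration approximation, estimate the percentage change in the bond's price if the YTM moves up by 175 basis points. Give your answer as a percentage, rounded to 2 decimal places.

-4.53%

Periodic yield y = 0.041. Modified duration first:
  t   CF        PV=CF/(1+0.041)^t    t·PV
  1       231.25       222.1422       222.1422
  2       231.25       213.3931       426.7861
  3       231.25       204.9885       614.9656
  4       231.25       196.9150       787.6600
  5       231.25       189.1595       945.7974
  6     5,231.25     4,110.5610    24,663.3660
  Σ                  5,137.1592    27,660.7173
P = 5,137.1592; D_Mac = 5.38444 half-year periods = 2.69222 yrs; D_mod = 2.69222/(1+0.041) = 2.58619 yrs.
ΔP/P ≈ -D_mod · Δy = -2.58619 × (+0.0175) = -0.045258 = -4.5258%.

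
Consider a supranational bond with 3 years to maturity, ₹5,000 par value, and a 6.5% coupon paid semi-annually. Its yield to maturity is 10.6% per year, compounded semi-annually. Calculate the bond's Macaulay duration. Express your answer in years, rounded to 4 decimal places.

2.7586 years

Periodic yield y = 0.053. Discount each cash flow and weight by its period:
  t   CF        PV=CF/(1+0.053)^t    t·PV
  1       162.50       154.3210       154.3210
  2       162.50       146.5536       293.1073
  3       162.50       139.1773       417.5318
  4       162.50       132.1721       528.6885
  5       162.50       125.5196       627.5979
  6     5,162.50     3,786.9523    22,721.7139
  Σ                  4,484.6959    24,742.9604
Price P = Σ PV = 4,484.6959.
Macaulay duration = Σ(t·PV) / P = 24,742.9604 / 4,484.6959 = 5.51720 half-year periods.
In years: 5.51720 / 2 = 2.75860 years.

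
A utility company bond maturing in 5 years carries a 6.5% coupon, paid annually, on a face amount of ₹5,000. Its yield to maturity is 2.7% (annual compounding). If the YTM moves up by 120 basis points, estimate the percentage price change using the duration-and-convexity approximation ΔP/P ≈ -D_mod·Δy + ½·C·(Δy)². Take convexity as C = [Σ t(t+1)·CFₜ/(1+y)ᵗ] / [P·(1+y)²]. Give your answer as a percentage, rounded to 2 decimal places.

-5.05%

With y = 0.027:
  t   CF        PV=CF/(1+0.027)^t    t·PV        t(t+1)·PV
  1       325.00       316.4557       316.4557         632.9114
  2       325.00       308.1360       616.2720       1,848.8161
  3       325.00       300.0351       900.1052       3,600.4209
  4       325.00       292.1471     1,168.5884       5,842.9421
  5     5,325.00     4,660.8743    23,304.3717     139,826.2302
  Σ                  5,877.6482    26,305.7931     151,751.3207
P = 5,877.6482; D_Mac = 4.47556 yrs; D_mod = 4.35790 yrs; C = 24.47868.
Duration effect: -4.35790 × (+0.012) = -0.052295
Convexity effect: 0.5 × 24.47868 × (0.012)² = +0.0017625
ΔP/P ≈ -0.052295 + 0.0017625 = -0.050532 = -5.0532%.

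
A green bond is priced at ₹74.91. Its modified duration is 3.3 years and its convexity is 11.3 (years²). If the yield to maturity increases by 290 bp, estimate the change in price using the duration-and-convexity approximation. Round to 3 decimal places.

-₹6.813

Duration effect: -D_mod·Δy = -3.3 × (+0.029) = -0.095700
Convexity effect: ½·C·(Δy)² = 0.5 × 11.3 × (0.029)² = +0.00475165
ΔP/P ≈ -0.095700 + 0.00475165 = -0.09094835
ΔP ≈ 74.91 × (-0.09094835) = -6.8129408985.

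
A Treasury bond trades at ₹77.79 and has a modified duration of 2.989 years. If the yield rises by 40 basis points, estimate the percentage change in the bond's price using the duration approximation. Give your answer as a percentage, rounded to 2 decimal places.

-1.20%

Duration approximation: ΔP/P ≈ -D_mod · Δy = -2.989 × (+0.004) = -0.011956.
As a percentage: -1.1956%.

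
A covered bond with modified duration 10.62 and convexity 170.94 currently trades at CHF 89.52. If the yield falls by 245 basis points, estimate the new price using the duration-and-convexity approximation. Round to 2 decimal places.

CHF 117.40

Duration effect: -D_mod·Δy = -10.62 × (-0.0245) = +0.260190
Convexity effect: ½·C·(Δy)² = 0.5 × 170.94 × (-0.0245)² = +0.0513033675
ΔP/P ≈ +0.260190 + 0.0513033675 = +0.3114933675
New price ≈ 89.52 × (1 + 0.3114933675) = 117.4048862586.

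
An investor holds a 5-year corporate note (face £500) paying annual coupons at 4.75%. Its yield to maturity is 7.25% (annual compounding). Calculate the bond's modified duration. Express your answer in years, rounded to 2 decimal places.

4.23 years

Periodic yield y = 0.0725. First find Macaulay duration:
  t   CF        PV=CF/(1+0.0725)^t    t·PV
  1        23.75        22.1445        22.1445
  2        23.75        20.6476        41.2951
  3        23.75        19.2518        57.7554
  4        23.75        17.9504        71.8016
  5       523.75       369.0945     1,845.4723
  Σ                    449.0888     2,038.4691
P = 449.0888; Macaulay duration = 2,038.4691 / 449.0888 = 4.53912 years.
Modified duration = D_Mac / (1 + y) = 4.53912 / 1.0725 = 4.23228 years.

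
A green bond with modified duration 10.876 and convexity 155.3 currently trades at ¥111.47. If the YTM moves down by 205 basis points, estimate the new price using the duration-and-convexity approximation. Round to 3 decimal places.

¥139.961

Duration effect: -D_mod·Δy = -10.876 × (-0.0205) = +0.222958
Convexity effect: ½·C·(Δy)² = 0.5 × 155.3 × (-0.0205)² = +0.0326324125
ΔP/P ≈ +0.222958 + 0.0326324125 = +0.2555904125
New price ≈ 111.47 × (1 + 0.2555904125) = 139.960663281375.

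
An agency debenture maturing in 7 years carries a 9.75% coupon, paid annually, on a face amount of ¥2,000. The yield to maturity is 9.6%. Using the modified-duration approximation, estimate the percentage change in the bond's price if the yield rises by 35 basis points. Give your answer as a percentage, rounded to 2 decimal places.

Periodic yield y = 0.096. Modified duration first:
  t   CF        PV=CF/(1+0.096)^t    t·PV
  1       195.00       177.9197       177.9197
  2       195.00       162.3355       324.6710
  3       195.00       148.1163       444.3490
  4       195.00       135.1426       540.5706
  5       195.00       123.3053       616.5266
  6       195.00       112.5049       675.0292
  7     2,195.00     1,155.4752     8,088.3267
  Σ                  2,014.7996    10,867.3928
P = 2,014.7996; D_Mac = 5.39378 yrs; D_mod = 5.39378/(1+0.096) = 4.92134 yrs.
ΔP/P ≈ -D_mod · Δy = -4.92134 × (+0.0035) = -0.017225 = -1.7225%.

-1.72%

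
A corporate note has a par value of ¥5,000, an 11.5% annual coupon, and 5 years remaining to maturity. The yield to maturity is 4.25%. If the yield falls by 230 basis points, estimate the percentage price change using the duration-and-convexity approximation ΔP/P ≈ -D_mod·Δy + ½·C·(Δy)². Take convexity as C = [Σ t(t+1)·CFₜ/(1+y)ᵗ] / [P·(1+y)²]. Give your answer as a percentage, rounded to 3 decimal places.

With y = 0.0425:
  t   CF        PV=CF/(1+0.0425)^t    t·PV        t(t+1)·PV
  1       575.00       551.5588       551.5588       1,103.1175
  2       575.00       529.0731     1,058.1463       3,174.4389
  3       575.00       507.5042     1,522.5126       6,090.0506
  4       575.00       486.8146     1,947.2584       9,736.2919
  5     5,575.00     4,527.5635    22,637.8177     135,826.9061
  Σ                  6,602.5142    27,717.2937     155,930.8049
P = 6,602.5142; D_Mac = 4.19799 yrs; D_mod = 4.02685 yrs; C = 21.73054.
Duration effect: -4.02685 × (-0.023) = +0.092618
Convexity effect: 0.5 × 21.73054 × (-0.023)² = +0.0057477
ΔP/P ≈ +0.092618 + 0.0057477 = +0.098365 = +9.8365%.

+9.837%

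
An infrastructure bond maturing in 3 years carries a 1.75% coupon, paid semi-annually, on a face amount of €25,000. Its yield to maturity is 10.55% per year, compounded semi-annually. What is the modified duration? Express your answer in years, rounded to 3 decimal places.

2.779 years

Periodic yield y = 0.05275. First find Macaulay duration:
  t   CF        PV=CF/(1+0.05275)^t    t·PV
  1       218.75       207.7891       207.7891
  2       218.75       197.3775       394.7549
  3       218.75       187.4875       562.4625
  4       218.75       178.0931       712.3723
  5       218.75       169.1694       845.8470
  6    25,218.75    18,525.5903   111,153.5420
  Σ                 19,465.5069   113,876.7678
P = 19,465.5069; Macaulay duration = 113,876.7678 / 19,465.5069 = 5.85018 half-year periods = 2.92509 years.
Modified duration = D_Mac / (1 + y) = 2.92509 / 1.05275 = 2.77852 years.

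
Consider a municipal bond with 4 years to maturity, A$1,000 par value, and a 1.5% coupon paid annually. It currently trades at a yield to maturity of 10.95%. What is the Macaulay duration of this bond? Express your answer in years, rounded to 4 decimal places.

3.8926 years

Periodic yield y = 0.1095. Discount each cash flow and weight by its year:
  t   CF        PV=CF/(1+0.1095)^t    t·PV
  1        15.00        13.5196        13.5196
  2        15.00        12.1853        24.3706
  3        15.00        10.9827        32.9481
  4     1,015.00       669.8180     2,679.2720
  Σ                    706.5056     2,750.1104
Price P = Σ PV = 706.5056.
Macaulay duration = Σ(t·PV) / P = 2,750.1104 / 706.5056 = 3.89255 years.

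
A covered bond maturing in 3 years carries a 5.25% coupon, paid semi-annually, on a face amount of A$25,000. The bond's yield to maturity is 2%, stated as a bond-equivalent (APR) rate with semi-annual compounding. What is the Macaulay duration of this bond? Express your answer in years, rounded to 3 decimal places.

Periodic yield y = 0.01. Discount each cash flow and weight by its period:
  t   CF        PV=CF/(1+0.01)^t    t·PV
  1       656.25       649.7525       649.7525
  2       656.25       643.3193     1,286.6386
  3       656.25       636.9498     1,910.8494
  4       656.25       630.6434     2,522.5734
  5       656.25       624.3994     3,121.9968
  6    25,656.25    24,169.3481   145,016.0884
  Σ                 27,354.4123   154,507.8990
Price P = Σ PV = 27,354.4123.
Macaulay duration = Σ(t·PV) / P = 154,507.8990 / 27,354.4123 = 5.64837 half-year periods.
In years: 5.64837 / 2 = 2.82419 years.

2.824 years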